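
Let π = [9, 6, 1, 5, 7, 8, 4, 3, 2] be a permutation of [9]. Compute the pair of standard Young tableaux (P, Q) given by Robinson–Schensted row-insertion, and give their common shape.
P = [1, 2, 7, 8] / [3] / [4] / [5] / [6] / [9];  Q = [1, 4, 5, 6] / [2] / [3] / [7] / [8] / [9];  common shape = (4, 1, 1, 1, 1, 1)

Row-insert the values π_1, π_2, … into P one at a time, bumping the leftmost entry strictly greater than the inserted value down to the next row. The recording tableau Q records, in position (i, j), the step at which that cell was added to P.
  Insert 9 (step 1): P = [9];  Q = [1]
  Insert 6 (step 2): P = [6] / [9];  Q = [1] / [2]
  Insert 1 (step 3): P = [1] / [6] / [9];  Q = [1] / [2] / [3]
  Insert 5 (step 4): P = [1, 5] / [6] / [9];  Q = [1, 4] / [2] / [3]
  Insert 7 (step 5): P = [1, 5, 7] / [6] / [9];  Q = [1, 4, 5] / [2] / [3]
  Insert 8 (step 6): P = [1, 5, 7, 8] / [6] / [9];  Q = [1, 4, 5, 6] / [2] / [3]
  Insert 4 (step 7): P = [1, 4, 7, 8] / [5] / [6] / [9];  Q = [1, 4, 5, 6] / [2] / [3] / [7]
  Insert 3 (step 8): P = [1, 3, 7, 8] / [4] / [5] / [6] / [9];  Q = [1, 4, 5, 6] / [2] / [3] / [7] / [8]
  Insert 2 (step 9): P = [1, 2, 7, 8] / [3] / [4] / [5] / [6] / [9];  Q = [1, 4, 5, 6] / [2] / [3] / [7] / [8] / [9]
Final shape: (4, 1, 1, 1, 1, 1).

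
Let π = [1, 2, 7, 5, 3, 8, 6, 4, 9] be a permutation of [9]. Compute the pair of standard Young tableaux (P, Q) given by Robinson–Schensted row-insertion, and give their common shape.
P = [1, 2, 3, 4, 9] / [5, 6] / [7, 8];  Q = [1, 2, 3, 6, 9] / [4, 7] / [5, 8];  common shape = (5, 2, 2)

Row-insert the values π_1, π_2, … into P one at a time, bumping the leftmost entry strictly greater than the inserted value down to the next row. The recording tableau Q records, in position (i, j), the step at which that cell was added to P.
  Insert 1 (step 1): P = [1];  Q = [1]
  Insert 2 (step 2): P = [1, 2];  Q = [1, 2]
  Insert 7 (step 3): P = [1, 2, 7];  Q = [1, 2, 3]
  Insert 5 (step 4): P = [1, 2, 5] / [7];  Q = [1, 2, 3] / [4]
  Insert 3 (step 5): P = [1, 2, 3] / [5] / [7];  Q = [1, 2, 3] / [4] / [5]
  Insert 8 (step 6): P = [1, 2, 3, 8] / [5] / [7];  Q = [1, 2, 3, 6] / [4] / [5]
  Insert 6 (step 7): P = [1, 2, 3, 6] / [5, 8] / [7];  Q = [1, 2, 3, 6] / [4, 7] / [5]
  Insert 4 (step 8): P = [1, 2, 3, 4] / [5, 6] / [7, 8];  Q = [1, 2, 3, 6] / [4, 7] / [5, 8]
  Insert 9 (step 9): P = [1, 2, 3, 4, 9] / [5, 6] / [7, 8];  Q = [1, 2, 3, 6, 9] / [4, 7] / [5, 8]
Final shape: (5, 2, 2).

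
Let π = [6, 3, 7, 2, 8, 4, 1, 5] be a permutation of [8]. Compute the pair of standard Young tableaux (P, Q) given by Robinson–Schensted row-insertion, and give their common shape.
P = [1, 4, 5] / [2, 7, 8] / [3] / [6];  Q = [1, 3, 5] / [2, 6, 8] / [4] / [7];  common shape = (3, 3, 1, 1)

Row-insert the values π_1, π_2, … into P one at a time, bumping the leftmost entry strictly greater than the inserted value down to the next row. The recording tableau Q records, in position (i, j), the step at which that cell was added to P.
  Insert 6 (step 1): P = [6];  Q = [1]
  Insert 3 (step 2): P = [3] / [6];  Q = [1] / [2]
  Insert 7 (step 3): P = [3, 7] / [6];  Q = [1, 3] / [2]
  Insert 2 (step 4): P = [2, 7] / [3] / [6];  Q = [1, 3] / [2] / [4]
  Insert 8 (step 5): P = [2, 7, 8] / [3] / [6];  Q = [1, 3, 5] / [2] / [4]
  Insert 4 (step 6): P = [2, 4, 8] / [3, 7] / [6];  Q = [1, 3, 5] / [2, 6] / [4]
  Insert 1 (step 7): P = [1, 4, 8] / [2, 7] / [3] / [6];  Q = [1, 3, 5] / [2, 6] / [4] / [7]
  Insert 5 (step 8): P = [1, 4, 5] / [2, 7, 8] / [3] / [6];  Q = [1, 3, 5] / [2, 6, 8] / [4] / [7]
Final shape: (3, 3, 1, 1).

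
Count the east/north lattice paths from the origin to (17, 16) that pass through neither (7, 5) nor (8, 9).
Number of paths = 654648038

Inclusion–exclusion. Total paths: C(33, 17) = 1166803110. Through P₁: C(12, 7)·C(21, 10) = 279351072. Through P₂: C(17, 8)·C(16, 9) = 278106400. Since P₁ is strictly southwest of P₂, a monotone path through both must visit P₁ then P₂; paths through both = C(12, 7)·C(5, 1)·C(16, 9) = 45302400. Avoid both = 1166803110 − 279351072 − 278106400 + 45302400 = 654648038.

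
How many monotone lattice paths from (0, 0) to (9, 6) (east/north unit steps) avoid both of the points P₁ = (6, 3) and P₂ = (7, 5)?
Number of paths = 1705

Inclusion–exclusion. Total paths: C(15, 9) = 5005. Through P₁: C(9, 6)·C(6, 3) = 1680. Through P₂: C(12, 7)·C(3, 2) = 2376. Since P₁ is strictly southwest of P₂, a monotone path through both must visit P₁ then P₂; paths through both = C(9, 6)·C(3, 1)·C(3, 2) = 756. Avoid both = 5005 − 1680 − 2376 + 756 = 1705.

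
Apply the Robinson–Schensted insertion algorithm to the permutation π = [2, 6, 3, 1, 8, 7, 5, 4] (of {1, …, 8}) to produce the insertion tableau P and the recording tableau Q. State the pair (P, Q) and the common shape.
P = [1, 3, 4] / [2, 5] / [6, 7] / [8];  Q = [1, 2, 5] / [3, 6] / [4, 7] / [8];  common shape = (3, 2, 2, 1)

Row-insert the values π_1, π_2, … into P one at a time, bumping the leftmost entry strictly greater than the inserted value down to the next row. The recording tableau Q records, in position (i, j), the step at which that cell was added to P.
  Insert 2 (step 1): P = [2];  Q = [1]
  Insert 6 (step 2): P = [2, 6];  Q = [1, 2]
  Insert 3 (step 3): P = [2, 3] / [6];  Q = [1, 2] / [3]
  Insert 1 (step 4): P = [1, 3] / [2] / [6];  Q = [1, 2] / [3] / [4]
  Insert 8 (step 5): P = [1, 3, 8] / [2] / [6];  Q = [1, 2, 5] / [3] / [4]
  Insert 7 (step 6): P = [1, 3, 7] / [2, 8] / [6];  Q = [1, 2, 5] / [3, 6] / [4]
  Insert 5 (step 7): P = [1, 3, 5] / [2, 7] / [6, 8];  Q = [1, 2, 5] / [3, 6] / [4, 7]
  Insert 4 (step 8): P = [1, 3, 4] / [2, 5] / [6, 7] / [8];  Q = [1, 2, 5] / [3, 6] / [4, 7] / [8]
Final shape: (3, 2, 2, 1).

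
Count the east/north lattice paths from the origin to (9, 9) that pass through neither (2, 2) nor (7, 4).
Number of paths = 23744

Inclusion–exclusion. Total paths: C(18, 9) = 48620. Through P₁: C(4, 2)·C(14, 7) = 20592. Through P₂: C(11, 7)·C(7, 2) = 6930. Since P₁ is strictly southwest of P₂, a monotone path through both must visit P₁ then P₂; paths through both = C(4, 2)·C(7, 5)·C(7, 2) = 2646. Avoid both = 48620 − 20592 − 6930 + 2646 = 23744.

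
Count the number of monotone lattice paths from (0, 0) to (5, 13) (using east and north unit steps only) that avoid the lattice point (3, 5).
Number of paths = 6048

Total paths from (0, 0) to (5, 13): C(18, 5) = 8568. Paths through (3, 5): (paths (0, 0) → (3, 5)) × (paths (3, 5) → (5, 13)) = C(8, 3) · C(10, 2) = 56 · 45 = 2520. Avoidance count = 8568 − 2520 = 6048.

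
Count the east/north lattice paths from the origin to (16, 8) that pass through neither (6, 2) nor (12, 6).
Number of paths = 320987

Inclusion–exclusion. Total paths: C(24, 16) = 735471. Through P₁: C(8, 6)·C(16, 10) = 224224. Through P₂: C(18, 12)·C(6, 4) = 278460. Since P₁ is strictly southwest of P₂, a monotone path through both must visit P₁ then P₂; paths through both = C(8, 6)·C(10, 6)·C(6, 4) = 88200. Avoid both = 735471 − 224224 − 278460 + 88200 = 320987.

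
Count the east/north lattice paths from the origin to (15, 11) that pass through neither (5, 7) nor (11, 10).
Number of paths = 5502428

Inclusion–exclusion. Total paths: C(26, 15) = 7726160. Through P₁: C(12, 5)·C(14, 10) = 792792. Through P₂: C(21, 11)·C(5, 4) = 1763580. Since P₁ is strictly southwest of P₂, a monotone path through both must visit P₁ then P₂; paths through both = C(12, 5)·C(9, 6)·C(5, 4) = 332640. Avoid both = 7726160 − 792792 − 1763580 + 332640 = 5502428.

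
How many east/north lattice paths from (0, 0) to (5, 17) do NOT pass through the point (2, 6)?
Number of paths = 16142

Total paths from (0, 0) to (5, 17): C(22, 5) = 26334. Paths through (2, 6): (paths (0, 0) → (2, 6)) × (paths (2, 6) → (5, 17)) = C(8, 2) · C(14, 3) = 28 · 364 = 10192. Avoidance count = 26334 − 10192 = 16142.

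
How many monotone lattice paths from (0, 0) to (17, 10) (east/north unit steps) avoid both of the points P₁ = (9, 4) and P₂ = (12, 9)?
Number of paths = 4765800

Inclusion–exclusion. Total paths: C(27, 17) = 8436285. Through P₁: C(13, 9)·C(14, 8) = 2147145. Through P₂: C(21, 12)·C(6, 5) = 1763580. Since P₁ is strictly southwest of P₂, a monotone path through both must visit P₁ then P₂; paths through both = C(13, 9)·C(8, 3)·C(6, 5) = 240240. Avoid both = 8436285 − 2147145 − 1763580 + 240240 = 4765800.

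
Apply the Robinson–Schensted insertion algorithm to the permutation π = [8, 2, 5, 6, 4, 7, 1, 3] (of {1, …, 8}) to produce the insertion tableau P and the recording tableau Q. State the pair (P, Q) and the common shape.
P = [1, 3, 6, 7] / [2, 4] / [5] / [8];  Q = [1, 3, 4, 6] / [2, 8] / [5] / [7];  common shape = (4, 2, 1, 1)

Row-insert the values π_1, π_2, … into P one at a time, bumping the leftmost entry strictly greater than the inserted value down to the next row. The recording tableau Q records, in position (i, j), the step at which that cell was added to P.
  Insert 8 (step 1): P = [8];  Q = [1]
  Insert 2 (step 2): P = [2] / [8];  Q = [1] / [2]
  Insert 5 (step 3): P = [2, 5] / [8];  Q = [1, 3] / [2]
  Insert 6 (step 4): P = [2, 5, 6] / [8];  Q = [1, 3, 4] / [2]
  Insert 4 (step 5): P = [2, 4, 6] / [5] / [8];  Q = [1, 3, 4] / [2] / [5]
  Insert 7 (step 6): P = [2, 4, 6, 7] / [5] / [8];  Q = [1, 3, 4, 6] / [2] / [5]
  Insert 1 (step 7): P = [1, 4, 6, 7] / [2] / [5] / [8];  Q = [1, 3, 4, 6] / [2] / [5] / [7]
  Insert 3 (step 8): P = [1, 3, 6, 7] / [2, 4] / [5] / [8];  Q = [1, 3, 4, 6] / [2, 8] / [5] / [7]
Final shape: (4, 2, 1, 1).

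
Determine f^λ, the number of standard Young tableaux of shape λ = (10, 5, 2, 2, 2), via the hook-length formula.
# SYT of shape (10, 5, 2, 2, 2) = 95931000

Hook-length formula: f^λ = n! / Π hook(c), product over all cells c of the Young diagram. For λ = (10, 5, 2, 2, 2), n = 21 boxes. Hook lengths by row (left-to-right, top-to-bottom): [14, 13, 9, 8, 7, 5, 4, 3, 2, 1]; [8, 7, 3, 2, 1]; [4, 3]; [3, 2]; [2, 1]. Product of hooks = 532580106240. So f^λ = 21! / 532580106240 = 51090942171709440000 / 532580106240 = 95931000.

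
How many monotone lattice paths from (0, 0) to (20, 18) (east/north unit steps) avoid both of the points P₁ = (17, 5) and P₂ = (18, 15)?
Number of paths = 23194567110

Inclusion–exclusion. Total paths: C(38, 20) = 33578000610. Through P₁: C(22, 17)·C(16, 3) = 14747040. Through P₂: C(33, 18)·C(5, 2) = 10371583200. Since P₁ is strictly southwest of P₂, a monotone path through both must visit P₁ then P₂; paths through both = C(22, 17)·C(11, 1)·C(5, 2) = 2896740. Avoid both = 33578000610 − 14747040 − 10371583200 + 2896740 = 23194567110.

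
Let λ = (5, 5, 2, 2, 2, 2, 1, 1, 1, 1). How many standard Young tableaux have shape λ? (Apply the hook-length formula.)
# SYT of shape (5, 5, 2, 2, 2, 2, 1, 1, 1, 1) = 341976250

Hook-length formula: f^λ = n! / Π hook(c), product over all cells c of the Young diagram. For λ = (5, 5, 2, 2, 2, 2, 1, 1, 1, 1), n = 22 boxes. Hook lengths by row (left-to-right, top-to-bottom): [14, 9, 4, 3, 2]; [13, 8, 3, 2, 1]; [9, 4]; [8, 3]; [7, 2]; [6, 1]; [4]; [3]; [2]; [1]. Product of hooks = 3286780084224. So f^λ = 22! / 3286780084224 = 1124000727777607680000 / 3286780084224 = 341976250.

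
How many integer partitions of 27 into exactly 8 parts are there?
p(27, 8 parts) = 352

Partitions of n into exactly k parts are in bijection with partitions of n − k into at most k parts (subtract 1 from each part). So p(27, exactly 8) = p(19, parts ≤ 8). Computing via the recurrence p(m, j) = p(m, j−1) + p(m−j, j) gives 352.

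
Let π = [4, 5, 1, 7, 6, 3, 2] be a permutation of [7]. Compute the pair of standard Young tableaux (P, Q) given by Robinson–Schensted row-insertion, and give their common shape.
P = [1, 2, 6] / [3, 5] / [4] / [7];  Q = [1, 2, 4] / [3, 5] / [6] / [7];  common shape = (3, 2, 1, 1)

Row-insert the values π_1, π_2, … into P one at a time, bumping the leftmost entry strictly greater than the inserted value down to the next row. The recording tableau Q records, in position (i, j), the step at which that cell was added to P.
  Insert 4 (step 1): P = [4];  Q = [1]
  Insert 5 (step 2): P = [4, 5];  Q = [1, 2]
  Insert 1 (step 3): P = [1, 5] / [4];  Q = [1, 2] / [3]
  Insert 7 (step 4): P = [1, 5, 7] / [4];  Q = [1, 2, 4] / [3]
  Insert 6 (step 5): P = [1, 5, 6] / [4, 7];  Q = [1, 2, 4] / [3, 5]
  Insert 3 (step 6): P = [1, 3, 6] / [4, 5] / [7];  Q = [1, 2, 4] / [3, 5] / [6]
  Insert 2 (step 7): P = [1, 2, 6] / [3, 5] / [4] / [7];  Q = [1, 2, 4] / [3, 5] / [6] / [7]
Final shape: (3, 2, 1, 1).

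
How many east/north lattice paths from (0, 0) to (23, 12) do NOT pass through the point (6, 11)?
Number of paths = 834229032

Total paths from (0, 0) to (23, 12): C(35, 23) = 834451800. Paths through (6, 11): (paths (0, 0) → (6, 11)) × (paths (6, 11) → (23, 12)) = C(17, 6) · C(18, 17) = 12376 · 18 = 222768. Avoidance count = 834451800 − 222768 = 834229032.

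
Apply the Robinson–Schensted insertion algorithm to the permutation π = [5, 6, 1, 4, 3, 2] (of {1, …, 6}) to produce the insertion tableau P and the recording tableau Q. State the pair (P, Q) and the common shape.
P = [1, 2] / [3, 6] / [4] / [5];  Q = [1, 2] / [3, 4] / [5] / [6];  common shape = (2, 2, 1, 1)

Row-insert the values π_1, π_2, … into P one at a time, bumping the leftmost entry strictly greater than the inserted value down to the next row. The recording tableau Q records, in position (i, j), the step at which that cell was added to P.
  Insert 5 (step 1): P = [5];  Q = [1]
  Insert 6 (step 2): P = [5, 6];  Q = [1, 2]
  Insert 1 (step 3): P = [1, 6] / [5];  Q = [1, 2] / [3]
  Insert 4 (step 4): P = [1, 4] / [5, 6];  Q = [1, 2] / [3, 4]
  Insert 3 (step 5): P = [1, 3] / [4, 6] / [5];  Q = [1, 2] / [3, 4] / [5]
  Insert 2 (step 6): P = [1, 2] / [3, 6] / [4] / [5];  Q = [1, 2] / [3, 4] / [5] / [6]
Final shape: (2, 2, 1, 1).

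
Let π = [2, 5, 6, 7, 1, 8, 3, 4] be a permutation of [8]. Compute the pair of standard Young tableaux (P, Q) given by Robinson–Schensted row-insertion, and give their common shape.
P = [1, 3, 4, 7, 8] / [2, 5, 6];  Q = [1, 2, 3, 4, 6] / [5, 7, 8];  common shape = (5, 3)

Row-insert the values π_1, π_2, … into P one at a time, bumping the leftmost entry strictly greater than the inserted value down to the next row. The recording tableau Q records, in position (i, j), the step at which that cell was added to P.
  Insert 2 (step 1): P = [2];  Q = [1]
  Insert 5 (step 2): P = [2, 5];  Q = [1, 2]
  Insert 6 (step 3): P = [2, 5, 6];  Q = [1, 2, 3]
  Insert 7 (step 4): P = [2, 5, 6, 7];  Q = [1, 2, 3, 4]
  Insert 1 (step 5): P = [1, 5, 6, 7] / [2];  Q = [1, 2, 3, 4] / [5]
  Insert 8 (step 6): P = [1, 5, 6, 7, 8] / [2];  Q = [1, 2, 3, 4, 6] / [5]
  Insert 3 (step 7): P = [1, 3, 6, 7, 8] / [2, 5];  Q = [1, 2, 3, 4, 6] / [5, 7]
  Insert 4 (step 8): P = [1, 3, 4, 7, 8] / [2, 5, 6];  Q = [1, 2, 3, 4, 6] / [5, 7, 8]
Final shape: (5, 3).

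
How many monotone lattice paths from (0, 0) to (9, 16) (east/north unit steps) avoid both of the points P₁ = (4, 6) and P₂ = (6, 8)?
Number of paths = 1124750

Inclusion–exclusion. Total paths: C(25, 9) = 2042975. Through P₁: C(10, 4)·C(15, 5) = 630630. Through P₂: C(14, 6)·C(11, 3) = 495495. Since P₁ is strictly southwest of P₂, a monotone path through both must visit P₁ then P₂; paths through both = C(10, 4)·C(4, 2)·C(11, 3) = 207900. Avoid both = 2042975 − 630630 − 495495 + 207900 = 1124750.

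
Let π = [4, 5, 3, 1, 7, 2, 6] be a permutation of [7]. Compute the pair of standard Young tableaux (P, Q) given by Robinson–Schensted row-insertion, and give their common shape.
P = [1, 2, 6] / [3, 5, 7] / [4];  Q = [1, 2, 5] / [3, 6, 7] / [4];  common shape = (3, 3, 1)

Row-insert the values π_1, π_2, … into P one at a time, bumping the leftmost entry strictly greater than the inserted value down to the next row. The recording tableau Q records, in position (i, j), the step at which that cell was added to P.
  Insert 4 (step 1): P = [4];  Q = [1]
  Insert 5 (step 2): P = [4, 5];  Q = [1, 2]
  Insert 3 (step 3): P = [3, 5] / [4];  Q = [1, 2] / [3]
  Insert 1 (step 4): P = [1, 5] / [3] / [4];  Q = [1, 2] / [3] / [4]
  Insert 7 (step 5): P = [1, 5, 7] / [3] / [4];  Q = [1, 2, 5] / [3] / [4]
  Insert 2 (step 6): P = [1, 2, 7] / [3, 5] / [4];  Q = [1, 2, 5] / [3, 6] / [4]
  Insert 6 (step 7): P = [1, 2, 6] / [3, 5, 7] / [4];  Q = [1, 2, 5] / [3, 6, 7] / [4]
Final shape: (3, 3, 1).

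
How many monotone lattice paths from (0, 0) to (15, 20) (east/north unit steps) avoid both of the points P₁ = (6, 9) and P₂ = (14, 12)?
Number of paths = 2327816485

Inclusion–exclusion. Total paths: C(35, 15) = 3247943160. Through P₁: C(15, 6)·C(20, 9) = 840639800. Through P₂: C(26, 14)·C(9, 1) = 86919300. Since P₁ is strictly southwest of P₂, a monotone path through both must visit P₁ then P₂; paths through both = C(15, 6)·C(11, 8)·C(9, 1) = 7432425. Avoid both = 3247943160 − 840639800 − 86919300 + 7432425 = 2327816485.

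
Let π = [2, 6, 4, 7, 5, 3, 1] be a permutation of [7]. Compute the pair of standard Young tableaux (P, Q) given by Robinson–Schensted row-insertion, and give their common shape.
P = [1, 3, 5] / [2, 7] / [4] / [6];  Q = [1, 2, 4] / [3, 5] / [6] / [7];  common shape = (3, 2, 1, 1)

Row-insert the values π_1, π_2, … into P one at a time, bumping the leftmost entry strictly greater than the inserted value down to the next row. The recording tableau Q records, in position (i, j), the step at which that cell was added to P.
  Insert 2 (step 1): P = [2];  Q = [1]
  Insert 6 (step 2): P = [2, 6];  Q = [1, 2]
  Insert 4 (step 3): P = [2, 4] / [6];  Q = [1, 2] / [3]
  Insert 7 (step 4): P = [2, 4, 7] / [6];  Q = [1, 2, 4] / [3]
  Insert 5 (step 5): P = [2, 4, 5] / [6, 7];  Q = [1, 2, 4] / [3, 5]
  Insert 3 (step 6): P = [2, 3, 5] / [4, 7] / [6];  Q = [1, 2, 4] / [3, 5] / [6]
  Insert 1 (step 7): P = [1, 3, 5] / [2, 7] / [4] / [6];  Q = [1, 2, 4] / [3, 5] / [6] / [7]
Final shape: (3, 2, 1, 1).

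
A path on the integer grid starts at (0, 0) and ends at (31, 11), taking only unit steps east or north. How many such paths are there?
Number of paths = 4280561376

A monotone lattice path from (0, 0) to (31, 11) consists of 31 east steps and 11 north steps in some order, so it is determined by which 31 of the 42 steps are east. The count is C(42, 31) = 4280561376.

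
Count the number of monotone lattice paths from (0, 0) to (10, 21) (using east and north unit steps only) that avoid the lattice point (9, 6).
Number of paths = 44272085

Total paths from (0, 0) to (10, 21): C(31, 10) = 44352165. Paths through (9, 6): (paths (0, 0) → (9, 6)) × (paths (9, 6) → (10, 21)) = C(15, 9) · C(16, 1) = 5005 · 16 = 80080. Avoidance count = 44352165 − 80080 = 44272085.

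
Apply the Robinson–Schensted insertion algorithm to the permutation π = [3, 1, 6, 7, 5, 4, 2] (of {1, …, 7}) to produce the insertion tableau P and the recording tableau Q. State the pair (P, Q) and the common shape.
P = [1, 2, 7] / [3, 4] / [5] / [6];  Q = [1, 3, 4] / [2, 5] / [6] / [7];  common shape = (3, 2, 1, 1)

Row-insert the values π_1, π_2, … into P one at a time, bumping the leftmost entry strictly greater than the inserted value down to the next row. The recording tableau Q records, in position (i, j), the step at which that cell was added to P.
  Insert 3 (step 1): P = [3];  Q = [1]
  Insert 1 (step 2): P = [1] / [3];  Q = [1] / [2]
  Insert 6 (step 3): P = [1, 6] / [3];  Q = [1, 3] / [2]
  Insert 7 (step 4): P = [1, 6, 7] / [3];  Q = [1, 3, 4] / [2]
  Insert 5 (step 5): P = [1, 5, 7] / [3, 6];  Q = [1, 3, 4] / [2, 5]
  Insert 4 (step 6): P = [1, 4, 7] / [3, 5] / [6];  Q = [1, 3, 4] / [2, 5] / [6]
  Insert 2 (step 7): P = [1, 2, 7] / [3, 4] / [5] / [6];  Q = [1, 3, 4] / [2, 5] / [6] / [7]
Final shape: (3, 2, 1, 1).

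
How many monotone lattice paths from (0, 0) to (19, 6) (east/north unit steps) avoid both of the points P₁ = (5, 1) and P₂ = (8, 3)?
Number of paths = 69112

Inclusion–exclusion. Total paths: C(25, 19) = 177100. Through P₁: C(6, 5)·C(19, 14) = 69768. Through P₂: C(11, 8)·C(14, 11) = 60060. Since P₁ is strictly southwest of P₂, a monotone path through both must visit P₁ then P₂; paths through both = C(6, 5)·C(5, 3)·C(14, 11) = 21840. Avoid both = 177100 − 69768 − 60060 + 21840 = 69112.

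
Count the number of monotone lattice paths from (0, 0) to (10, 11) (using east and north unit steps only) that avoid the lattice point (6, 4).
Number of paths = 283416

Total paths from (0, 0) to (10, 11): C(21, 10) = 352716. Paths through (6, 4): (paths (0, 0) → (6, 4)) × (paths (6, 4) → (10, 11)) = C(10, 6) · C(11, 4) = 210 · 330 = 69300. Avoidance count = 352716 − 69300 = 283416.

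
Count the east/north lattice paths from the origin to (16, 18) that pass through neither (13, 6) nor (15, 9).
Number of paths = 2181254530

Inclusion–exclusion. Total paths: C(34, 16) = 2203961430. Through P₁: C(19, 13)·C(15, 3) = 12345060. Through P₂: C(24, 15)·C(10, 1) = 13075040. Since P₁ is strictly southwest of P₂, a monotone path through both must visit P₁ then P₂; paths through both = C(19, 13)·C(5, 2)·C(10, 1) = 2713200. Avoid both = 2203961430 − 12345060 − 13075040 + 2713200 = 2181254530.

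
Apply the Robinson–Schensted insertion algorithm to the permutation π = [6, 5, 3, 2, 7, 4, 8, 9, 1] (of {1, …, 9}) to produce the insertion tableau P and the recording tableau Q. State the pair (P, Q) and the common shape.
P = [1, 4, 8, 9] / [2, 7] / [3] / [5] / [6];  Q = [1, 5, 7, 8] / [2, 6] / [3] / [4] / [9];  common shape = (4, 2, 1, 1, 1)

Row-insert the values π_1, π_2, … into P one at a time, bumping the leftmost entry strictly greater than the inserted value down to the next row. The recording tableau Q records, in position (i, j), the step at which that cell was added to P.
  Insert 6 (step 1): P = [6];  Q = [1]
  Insert 5 (step 2): P = [5] / [6];  Q = [1] / [2]
  Insert 3 (step 3): P = [3] / [5] / [6];  Q = [1] / [2] / [3]
  Insert 2 (step 4): P = [2] / [3] / [5] / [6];  Q = [1] / [2] / [3] / [4]
  Insert 7 (step 5): P = [2, 7] / [3] / [5] / [6];  Q = [1, 5] / [2] / [3] / [4]
  Insert 4 (step 6): P = [2, 4] / [3, 7] / [5] / [6];  Q = [1, 5] / [2, 6] / [3] / [4]
  Insert 8 (step 7): P = [2, 4, 8] / [3, 7] / [5] / [6];  Q = [1, 5, 7] / [2, 6] / [3] / [4]
  Insert 9 (step 8): P = [2, 4, 8, 9] / [3, 7] / [5] / [6];  Q = [1, 5, 7, 8] / [2, 6] / [3] / [4]
  Insert 1 (step 9): P = [1, 4, 8, 9] / [2, 7] / [3] / [5] / [6];  Q = [1, 5, 7, 8] / [2, 6] / [3] / [4] / [9]
Final shape: (4, 2, 1, 1, 1).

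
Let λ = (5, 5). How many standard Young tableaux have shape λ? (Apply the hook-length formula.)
# SYT of shape (5, 5) = 42

Hook-length formula: f^λ = n! / Π hook(c), product over all cells c of the Young diagram. For λ = (5, 5), n = 10 boxes. Hook lengths by row (left-to-right, top-to-bottom): [6, 5, 4, 3, 2]; [5, 4, 3, 2, 1]. Product of hooks = 86400. So f^λ = 10! / 86400 = 3628800 / 86400 = 42.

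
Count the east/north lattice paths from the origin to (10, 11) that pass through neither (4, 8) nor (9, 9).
Number of paths = 174186

Inclusion–exclusion. Total paths: C(21, 10) = 352716. Through P₁: C(12, 4)·C(9, 6) = 41580. Through P₂: C(18, 9)·C(3, 1) = 145860. Since P₁ is strictly southwest of P₂, a monotone path through both must visit P₁ then P₂; paths through both = C(12, 4)·C(6, 5)·C(3, 1) = 8910. Avoid both = 352716 − 41580 − 145860 + 8910 = 174186.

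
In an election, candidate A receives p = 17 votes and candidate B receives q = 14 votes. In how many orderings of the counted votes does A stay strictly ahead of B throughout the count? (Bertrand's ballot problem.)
Strict-lead orderings = 25662825

Total orderings of the 31 votes with 17 for A: C(31, 17) = 265182525. By the Bertrand ballot formula (Cycle Lemma / reflection principle), the number of orderings in which A is strictly ahead of B throughout is (p − q)/(p + q) · C(p + q, p) = (17 − 14)/(17 + 14) · 265182525 = 25662825.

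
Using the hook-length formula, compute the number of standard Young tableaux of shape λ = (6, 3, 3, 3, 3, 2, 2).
# SYT of shape (6, 3, 3, 3, 3, 2, 2) = 436486050

Hook-length formula: f^λ = n! / Π hook(c), product over all cells c of the Young diagram. For λ = (6, 3, 3, 3, 3, 2, 2), n = 22 boxes. Hook lengths by row (left-to-right, top-to-bottom): [12, 11, 8, 3, 2, 1]; [8, 7, 4]; [7, 6, 3]; [6, 5, 2]; [5, 4, 1]; [3, 2]; [2, 1]. Product of hooks = 2575112601600. So f^λ = 22! / 2575112601600 = 1124000727777607680000 / 2575112601600 = 436486050.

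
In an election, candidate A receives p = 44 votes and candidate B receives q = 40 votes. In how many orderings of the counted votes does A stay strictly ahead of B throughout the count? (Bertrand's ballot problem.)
Strict-lead orderings = 72764619381276463742220

Total orderings of the 84 votes with 44 for A: C(84, 44) = 1528057007006805738586620. By the Bertrand ballot formula (Cycle Lemma / reflection principle), the number of orderings in which A is strictly ahead of B throughout is (p − q)/(p + q) · C(p + q, p) = (44 − 40)/(44 + 40) · 1528057007006805738586620 = 72764619381276463742220.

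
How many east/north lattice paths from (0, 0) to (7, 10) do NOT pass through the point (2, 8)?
Number of paths = 18503

Total paths from (0, 0) to (7, 10): C(17, 7) = 19448. Paths through (2, 8): (paths (0, 0) → (2, 8)) × (paths (2, 8) → (7, 10)) = C(10, 2) · C(7, 5) = 45 · 21 = 945. Avoidance count = 19448 − 945 = 18503.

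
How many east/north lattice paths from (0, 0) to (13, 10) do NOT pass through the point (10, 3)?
Number of paths = 1109746

Total paths from (0, 0) to (13, 10): C(23, 13) = 1144066. Paths through (10, 3): (paths (0, 0) → (10, 3)) × (paths (10, 3) → (13, 10)) = C(13, 10) · C(10, 3) = 286 · 120 = 34320. Avoidance count = 1144066 − 34320 = 1109746.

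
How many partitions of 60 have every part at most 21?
p(60, parts ≤ 21) = 821104

Use the recurrence p(n, m) = p(n, m−1) + p(n−m, m): either the largest part is < m (count p(n, m−1)) or the largest part is exactly m (remove one copy of m, count p(n−m, m)). With p(0, ·) = 1 this gives p(60, parts ≤ 21) = 821104. (By conjugating Young diagrams, this also counts partitions of 60 into at most 21 parts.)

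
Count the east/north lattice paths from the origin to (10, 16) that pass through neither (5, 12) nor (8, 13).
Number of paths = 2744667

Inclusion–exclusion. Total paths: C(26, 10) = 5311735. Through P₁: C(17, 5)·C(9, 5) = 779688. Through P₂: C(21, 8)·C(5, 2) = 2034900. Since P₁ is strictly southwest of P₂, a monotone path through both must visit P₁ then P₂; paths through both = C(17, 5)·C(4, 3)·C(5, 2) = 247520. Avoid both = 5311735 − 779688 − 2034900 + 247520 = 2744667.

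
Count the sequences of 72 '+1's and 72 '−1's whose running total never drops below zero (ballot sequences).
C_72 = 20276890389709399862928998568254641025700

These ballot sequences are counted by the Catalan number C_n = (1/(n + 1)) · C(2n, n). For n = 72: C_72 = (1/73) · C(144, 72) = 1480212998448786189993816895482588794876100/73 = 20276890389709399862928998568254641025700.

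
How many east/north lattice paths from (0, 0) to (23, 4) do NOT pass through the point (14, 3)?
Number of paths = 10750

Total paths from (0, 0) to (23, 4): C(27, 23) = 17550. Paths through (14, 3): (paths (0, 0) → (14, 3)) × (paths (14, 3) → (23, 4)) = C(17, 14) · C(10, 9) = 680 · 10 = 6800. Avoidance count = 17550 − 6800 = 10750.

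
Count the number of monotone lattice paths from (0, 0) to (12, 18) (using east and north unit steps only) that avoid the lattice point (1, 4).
Number of paths = 64206225

Total paths from (0, 0) to (12, 18): C(30, 12) = 86493225. Paths through (1, 4): (paths (0, 0) → (1, 4)) × (paths (1, 4) → (12, 18)) = C(5, 1) · C(25, 11) = 5 · 4457400 = 22287000. Avoidance count = 86493225 − 22287000 = 64206225.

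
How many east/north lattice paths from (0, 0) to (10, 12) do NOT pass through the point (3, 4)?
Number of paths = 421421

Total paths from (0, 0) to (10, 12): C(22, 10) = 646646. Paths through (3, 4): (paths (0, 0) → (3, 4)) × (paths (3, 4) → (10, 12)) = C(7, 3) · C(15, 7) = 35 · 6435 = 225225. Avoidance count = 646646 − 225225 = 421421.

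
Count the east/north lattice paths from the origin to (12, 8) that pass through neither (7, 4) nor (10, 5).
Number of paths = 67560

Inclusion–exclusion. Total paths: C(20, 12) = 125970. Through P₁: C(11, 7)·C(9, 5) = 41580. Through P₂: C(15, 10)·C(5, 2) = 30030. Since P₁ is strictly southwest of P₂, a monotone path through both must visit P₁ then P₂; paths through both = C(11, 7)·C(4, 3)·C(5, 2) = 13200. Avoid both = 125970 − 41580 − 30030 + 13200 = 67560.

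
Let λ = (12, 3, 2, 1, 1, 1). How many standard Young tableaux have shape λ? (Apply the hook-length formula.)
# SYT of shape (12, 3, 2, 1, 1, 1) = 4377600

Hook-length formula: f^λ = n! / Π hook(c), product over all cells c of the Young diagram. For λ = (12, 3, 2, 1, 1, 1), n = 20 boxes. Hook lengths by row (left-to-right, top-to-bottom): [17, 13, 11, 9, 8, 7, 6, 5, 4, 3, 2, 1]; [7, 3, 1]; [5, 1]; [3]; [2]; [1]. Product of hooks = 555761606400. So f^λ = 20! / 555761606400 = 2432902008176640000 / 555761606400 = 4377600.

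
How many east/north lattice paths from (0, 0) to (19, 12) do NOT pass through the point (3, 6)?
Number of paths = 134853033

Total paths from (0, 0) to (19, 12): C(31, 19) = 141120525. Paths through (3, 6): (paths (0, 0) → (3, 6)) × (paths (3, 6) → (19, 12)) = C(9, 3) · C(22, 16) = 84 · 74613 = 6267492. Avoidance count = 141120525 − 6267492 = 134853033.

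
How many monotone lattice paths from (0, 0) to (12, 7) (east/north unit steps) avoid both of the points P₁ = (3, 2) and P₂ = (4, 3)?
Number of paths = 22943

Inclusion–exclusion. Total paths: C(19, 12) = 50388. Through P₁: C(5, 3)·C(14, 9) = 20020. Through P₂: C(7, 4)·C(12, 8) = 17325. Since P₁ is strictly southwest of P₂, a monotone path through both must visit P₁ then P₂; paths through both = C(5, 3)·C(2, 1)·C(12, 8) = 9900. Avoid both = 50388 − 20020 − 17325 + 9900 = 22943.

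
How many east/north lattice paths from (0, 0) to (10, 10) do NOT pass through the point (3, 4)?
Number of paths = 124696

Total paths from (0, 0) to (10, 10): C(20, 10) = 184756. Paths through (3, 4): (paths (0, 0) → (3, 4)) × (paths (3, 4) → (10, 10)) = C(7, 3) · C(13, 7) = 35 · 1716 = 60060. Avoidance count = 184756 − 60060 = 124696.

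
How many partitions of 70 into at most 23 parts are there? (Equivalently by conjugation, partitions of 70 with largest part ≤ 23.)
p(70, parts ≤ 23) = 3450002

Use the recurrence p(n, m) = p(n, m−1) + p(n−m, m): either the largest part is < m (count p(n, m−1)) or the largest part is exactly m (remove one copy of m, count p(n−m, m)). With p(0, ·) = 1 this gives p(70, parts ≤ 23) = 3450002. (By conjugating Young diagrams, this also counts partitions of 70 into at most 23 parts.)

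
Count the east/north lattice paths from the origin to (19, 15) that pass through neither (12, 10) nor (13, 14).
Number of paths = 1226048398

Inclusion–exclusion. Total paths: C(34, 19) = 1855967520. Through P₁: C(22, 12)·C(12, 7) = 512143632. Through P₂: C(27, 13)·C(7, 6) = 140408100. Since P₁ is strictly southwest of P₂, a monotone path through both must visit P₁ then P₂; paths through both = C(22, 12)·C(5, 1)·C(7, 6) = 22632610. Avoid both = 1855967520 − 512143632 − 140408100 + 22632610 = 1226048398.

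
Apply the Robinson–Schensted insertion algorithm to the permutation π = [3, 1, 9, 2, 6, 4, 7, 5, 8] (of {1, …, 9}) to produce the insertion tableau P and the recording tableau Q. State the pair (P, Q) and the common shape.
P = [1, 2, 4, 5, 8] / [3, 6, 7] / [9];  Q = [1, 3, 5, 7, 9] / [2, 4, 8] / [6];  common shape = (5, 3, 1)

Row-insert the values π_1, π_2, … into P one at a time, bumping the leftmost entry strictly greater than the inserted value down to the next row. The recording tableau Q records, in position (i, j), the step at which that cell was added to P.
  Insert 3 (step 1): P = [3];  Q = [1]
  Insert 1 (step 2): P = [1] / [3];  Q = [1] / [2]
  Insert 9 (step 3): P = [1, 9] / [3];  Q = [1, 3] / [2]
  Insert 2 (step 4): P = [1, 2] / [3, 9];  Q = [1, 3] / [2, 4]
  Insert 6 (step 5): P = [1, 2, 6] / [3, 9];  Q = [1, 3, 5] / [2, 4]
  Insert 4 (step 6): P = [1, 2, 4] / [3, 6] / [9];  Q = [1, 3, 5] / [2, 4] / [6]
  Insert 7 (step 7): P = [1, 2, 4, 7] / [3, 6] / [9];  Q = [1, 3, 5, 7] / [2, 4] / [6]
  Insert 5 (step 8): P = [1, 2, 4, 5] / [3, 6, 7] / [9];  Q = [1, 3, 5, 7] / [2, 4, 8] / [6]
  Insert 8 (step 9): P = [1, 2, 4, 5, 8] / [3, 6, 7] / [9];  Q = [1, 3, 5, 7, 9] / [2, 4, 8] / [6]
Final shape: (5, 3, 1).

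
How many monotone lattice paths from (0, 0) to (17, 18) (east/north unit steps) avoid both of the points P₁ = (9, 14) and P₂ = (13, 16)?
Number of paths = 3298967625

Inclusion–exclusion. Total paths: C(35, 17) = 4537567650. Through P₁: C(23, 9)·C(12, 8) = 404509050. Through P₂: C(29, 13)·C(6, 4) = 1017958725. Since P₁ is strictly southwest of P₂, a monotone path through both must visit P₁ then P₂; paths through both = C(23, 9)·C(6, 4)·C(6, 4) = 183867750. Avoid both = 4537567650 − 404509050 − 1017958725 + 183867750 = 3298967625.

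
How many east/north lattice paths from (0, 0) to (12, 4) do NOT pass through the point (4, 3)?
Number of paths = 1505

Total paths from (0, 0) to (12, 4): C(16, 12) = 1820. Paths through (4, 3): (paths (0, 0) → (4, 3)) × (paths (4, 3) → (12, 4)) = C(7, 4) · C(9, 8) = 35 · 9 = 315. Avoidance count = 1820 − 315 = 1505.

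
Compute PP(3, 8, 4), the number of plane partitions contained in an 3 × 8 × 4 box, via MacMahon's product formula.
PP(3, 8, 4) = 4723719

Evaluate the triple product over i = 1..3, j = 1..8, k = 1..4. The factors are (2/1) · (3/2) · (4/3) · (5/4) · (3/2) · (4/3) · (5/4) · (6/5) · … (96 factors total). The numerators and denominators telescope so the product is an integer; carrying out the multiplication exactly gives PP(3, 8, 4) = 4723719.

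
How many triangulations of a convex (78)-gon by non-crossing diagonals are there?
C_76 = 4790408930363303911328386208394864461024520

These polygon triangulations are counted by the Catalan number C_n = (1/(n + 1)) · C(2n, n). For n = 76: C_76 = (1/77) · C(152, 76) = 368861487637974401172285738046404563498888040/77 = 4790408930363303911328386208394864461024520.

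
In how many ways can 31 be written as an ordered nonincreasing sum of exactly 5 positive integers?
p(31, 5 parts) = 427

Partitions of n into exactly k parts are in bijection with partitions of n − k into at most k parts (subtract 1 from each part). So p(31, exactly 5) = p(26, parts ≤ 5). Computing via the recurrence p(m, j) = p(m, j−1) + p(m−j, j) gives 427.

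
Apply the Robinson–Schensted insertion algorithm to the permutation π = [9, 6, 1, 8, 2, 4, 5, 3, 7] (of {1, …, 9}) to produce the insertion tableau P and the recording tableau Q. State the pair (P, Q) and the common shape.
P = [1, 2, 3, 5, 7] / [4, 8] / [6] / [9];  Q = [1, 4, 6, 7, 9] / [2, 5] / [3] / [8];  common shape = (5, 2, 1, 1)

Row-insert the values π_1, π_2, … into P one at a time, bumping the leftmost entry strictly greater than the inserted value down to the next row. The recording tableau Q records, in position (i, j), the step at which that cell was added to P.
  Insert 9 (step 1): P = [9];  Q = [1]
  Insert 6 (step 2): P = [6] / [9];  Q = [1] / [2]
  Insert 1 (step 3): P = [1] / [6] / [9];  Q = [1] / [2] / [3]
  Insert 8 (step 4): P = [1, 8] / [6] / [9];  Q = [1, 4] / [2] / [3]
  Insert 2 (step 5): P = [1, 2] / [6, 8] / [9];  Q = [1, 4] / [2, 5] / [3]
  Insert 4 (step 6): P = [1, 2, 4] / [6, 8] / [9];  Q = [1, 4, 6] / [2, 5] / [3]
  Insert 5 (step 7): P = [1, 2, 4, 5] / [6, 8] / [9];  Q = [1, 4, 6, 7] / [2, 5] / [3]
  Insert 3 (step 8): P = [1, 2, 3, 5] / [4, 8] / [6] / [9];  Q = [1, 4, 6, 7] / [2, 5] / [3] / [8]
  Insert 7 (step 9): P = [1, 2, 3, 5, 7] / [4, 8] / [6] / [9];  Q = [1, 4, 6, 7, 9] / [2, 5] / [3] / [8]
Final shape: (5, 2, 1, 1).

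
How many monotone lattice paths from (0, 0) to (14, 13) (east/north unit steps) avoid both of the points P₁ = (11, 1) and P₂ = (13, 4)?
Number of paths = 20030240

Inclusion–exclusion. Total paths: C(27, 14) = 20058300. Through P₁: C(12, 11)·C(15, 3) = 5460. Through P₂: C(17, 13)·C(10, 1) = 23800. Since P₁ is strictly southwest of P₂, a monotone path through both must visit P₁ then P₂; paths through both = C(12, 11)·C(5, 2)·C(10, 1) = 1200. Avoid both = 20058300 − 5460 − 23800 + 1200 = 20030240.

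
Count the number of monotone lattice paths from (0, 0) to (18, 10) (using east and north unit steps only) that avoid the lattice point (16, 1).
Number of paths = 13122175

Total paths from (0, 0) to (18, 10): C(28, 18) = 13123110. Paths through (16, 1): (paths (0, 0) → (16, 1)) × (paths (16, 1) → (18, 10)) = C(17, 16) · C(11, 2) = 17 · 55 = 935. Avoidance count = 13123110 − 935 = 13122175.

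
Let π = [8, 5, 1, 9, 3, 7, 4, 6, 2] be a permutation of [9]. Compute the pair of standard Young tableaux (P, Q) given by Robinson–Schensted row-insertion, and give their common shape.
P = [1, 2, 4, 6] / [3, 7] / [5, 9] / [8];  Q = [1, 4, 6, 8] / [2, 5] / [3, 7] / [9];  common shape = (4, 2, 2, 1)

Row-insert the values π_1, π_2, … into P one at a time, bumping the leftmost entry strictly greater than the inserted value down to the next row. The recording tableau Q records, in position (i, j), the step at which that cell was added to P.
  Insert 8 (step 1): P = [8];  Q = [1]
  Insert 5 (step 2): P = [5] / [8];  Q = [1] / [2]
  Insert 1 (step 3): P = [1] / [5] / [8];  Q = [1] / [2] / [3]
  Insert 9 (step 4): P = [1, 9] / [5] / [8];  Q = [1, 4] / [2] / [3]
  Insert 3 (step 5): P = [1, 3] / [5, 9] / [8];  Q = [1, 4] / [2, 5] / [3]
  Insert 7 (step 6): P = [1, 3, 7] / [5, 9] / [8];  Q = [1, 4, 6] / [2, 5] / [3]
  Insert 4 (step 7): P = [1, 3, 4] / [5, 7] / [8, 9];  Q = [1, 4, 6] / [2, 5] / [3, 7]
  Insert 6 (step 8): P = [1, 3, 4, 6] / [5, 7] / [8, 9];  Q = [1, 4, 6, 8] / [2, 5] / [3, 7]
  Insert 2 (step 9): P = [1, 2, 4, 6] / [3, 7] / [5, 9] / [8];  Q = [1, 4, 6, 8] / [2, 5] / [3, 7] / [9]
Final shape: (4, 2, 2, 1).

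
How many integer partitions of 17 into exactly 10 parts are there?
p(17, 10 parts) = 15

Partitions of n into exactly k parts are in bijection with partitions of n − k into at most k parts (subtract 1 from each part). So p(17, exactly 10) = p(7, parts ≤ 10). Computing via the recurrence p(m, j) = p(m, j−1) + p(m−j, j) gives 15.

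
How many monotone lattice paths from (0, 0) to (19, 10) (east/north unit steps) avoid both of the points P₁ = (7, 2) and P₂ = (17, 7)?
Number of paths = 13115130

Inclusion–exclusion. Total paths: C(29, 19) = 20030010. Through P₁: C(9, 7)·C(20, 12) = 4534920. Through P₂: C(24, 17)·C(5, 2) = 3461040. Since P₁ is strictly southwest of P₂, a monotone path through both must visit P₁ then P₂; paths through both = C(9, 7)·C(15, 10)·C(5, 2) = 1081080. Avoid both = 20030010 − 4534920 − 3461040 + 1081080 = 13115130.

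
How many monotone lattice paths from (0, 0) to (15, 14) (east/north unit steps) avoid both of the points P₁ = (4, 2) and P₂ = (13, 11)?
Number of paths = 39609150

Inclusion–exclusion. Total paths: C(29, 15) = 77558760. Through P₁: C(6, 4)·C(23, 11) = 20281170. Through P₂: C(24, 13)·C(5, 2) = 24961440. Since P₁ is strictly southwest of P₂, a monotone path through both must visit P₁ then P₂; paths through both = C(6, 4)·C(18, 9)·C(5, 2) = 7293000. Avoid both = 77558760 − 20281170 − 24961440 + 7293000 = 39609150.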